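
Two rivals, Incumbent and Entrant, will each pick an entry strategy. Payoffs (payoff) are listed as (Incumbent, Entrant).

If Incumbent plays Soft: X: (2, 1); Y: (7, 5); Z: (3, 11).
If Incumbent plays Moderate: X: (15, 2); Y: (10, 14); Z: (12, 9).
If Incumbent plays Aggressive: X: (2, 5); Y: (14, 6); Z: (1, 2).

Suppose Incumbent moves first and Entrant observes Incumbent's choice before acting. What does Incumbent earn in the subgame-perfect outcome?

14

Solve by backward induction (Incumbent leads).
- Soft: Entrant compares 1, 5, 11 and picks Z; Incumbent would get 3.
- Moderate: Entrant compares 2, 14, 9 and picks Y; Incumbent would get 10.
- Aggressive: Entrant compares 5, 6, 2 and picks Y; Incumbent would get 14.
Maximizing over 3, 10, 14, Incumbent chooses Aggressive. Subgame-perfect outcome: (Aggressive, Y) with payoffs (14, 6).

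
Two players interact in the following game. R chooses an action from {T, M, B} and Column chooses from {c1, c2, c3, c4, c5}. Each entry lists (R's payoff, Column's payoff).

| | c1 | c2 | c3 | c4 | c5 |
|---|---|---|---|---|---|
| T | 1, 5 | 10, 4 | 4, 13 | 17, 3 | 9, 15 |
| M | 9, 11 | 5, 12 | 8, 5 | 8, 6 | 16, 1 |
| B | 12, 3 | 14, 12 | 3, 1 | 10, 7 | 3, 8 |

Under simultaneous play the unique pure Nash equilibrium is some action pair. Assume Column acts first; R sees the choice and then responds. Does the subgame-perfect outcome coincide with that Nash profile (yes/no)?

yes

Solve by backward induction (Column leads).
- c1: BR = B, leader payoff 3.
- c2: BR = B, leader payoff 12.
- c3: BR = M, leader payoff 5.
- c4: BR = T, leader payoff 3.
- c5: BR = M, leader payoff 1.
Maximizing over 3, 12, 5, 3, 1, Column chooses c2. Subgame-perfect outcome: (B, c2) with payoffs (14, 12).
Now find the simultaneous Nash equilibrium.
R's best replies: c1→B; c2→B; c3→M; c4→T; c5→M.
Column's best replies: T→c5; M→c2; B→c2.
Only (B, c2) has each player best-responding; Nash payoffs (14, 12).
Sequential outcome (B, c2) coincides with the Nash profile (B, c2).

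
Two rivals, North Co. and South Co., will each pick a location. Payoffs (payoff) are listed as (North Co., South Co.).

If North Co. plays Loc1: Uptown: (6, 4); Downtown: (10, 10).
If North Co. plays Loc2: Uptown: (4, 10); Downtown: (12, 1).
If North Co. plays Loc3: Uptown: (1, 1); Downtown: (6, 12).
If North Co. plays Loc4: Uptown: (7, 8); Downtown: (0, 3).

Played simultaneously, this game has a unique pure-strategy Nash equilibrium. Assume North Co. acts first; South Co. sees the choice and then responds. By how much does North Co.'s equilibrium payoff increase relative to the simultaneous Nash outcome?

Work backward from South Co.'s decision.
- Loc1: BR = Downtown, leader payoff 10.
- Loc2: BR = Uptown, leader payoff 4.
- Loc3: BR = Downtown, leader payoff 6.
- Loc4: BR = Uptown, leader payoff 7.
Among 10, 4, 6, 7, the best is 10 at Loc1. Subgame-perfect outcome: (Loc1, Downtown) with payoffs (10, 10).
Now find the simultaneous Nash equilibrium.
North Co.'s best replies: Uptown→Loc4; Downtown→Loc2.
South Co.'s best replies: Loc1→Downtown; Loc2→Uptown; Loc3→Downtown; Loc4→Uptown.
Only (Loc4, Uptown) has each player best-responding; Nash payoffs (7, 8).
North Co.'s commitment gain: 10 − 7 = 3.

3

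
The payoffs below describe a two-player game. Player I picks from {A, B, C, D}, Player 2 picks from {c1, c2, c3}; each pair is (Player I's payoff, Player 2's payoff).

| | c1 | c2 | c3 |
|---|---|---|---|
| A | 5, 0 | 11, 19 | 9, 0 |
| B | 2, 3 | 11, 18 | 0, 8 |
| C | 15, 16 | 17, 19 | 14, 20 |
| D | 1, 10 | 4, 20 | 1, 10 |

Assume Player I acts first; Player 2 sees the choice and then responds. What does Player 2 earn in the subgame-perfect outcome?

20

Work backward from Player 2's decision.
- A → Player 2 plays c2 (best of 0, 19, 0); Player I gets 11.
- B → Player 2 plays c2 (best of 3, 18, 8); Player I gets 11.
- C → Player 2 plays c3 (best of 16, 19, 20); Player I gets 14.
- D → Player 2 plays c2 (best of 10, 20, 10); Player I gets 4.
Player I's induced payoffs are 11, 11, 14, 4, so Player I commits to C. Subgame-perfect outcome: (C, c3) with payoffs (14, 20).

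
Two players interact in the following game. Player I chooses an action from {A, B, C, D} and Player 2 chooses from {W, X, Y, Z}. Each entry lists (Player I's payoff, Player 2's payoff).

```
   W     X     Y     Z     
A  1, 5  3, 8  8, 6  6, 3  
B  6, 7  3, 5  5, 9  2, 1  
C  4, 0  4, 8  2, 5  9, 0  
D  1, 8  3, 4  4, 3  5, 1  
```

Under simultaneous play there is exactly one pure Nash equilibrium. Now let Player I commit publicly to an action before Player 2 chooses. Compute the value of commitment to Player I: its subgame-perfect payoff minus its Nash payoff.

1

Work backward from Player 2's decision.
- A: BR = X, leader payoff 3.
- B: BR = Y, leader payoff 5.
- C: BR = X, leader payoff 4.
- D: BR = W, leader payoff 1.
Among 3, 5, 4, 1, the best is 5 at B. Subgame-perfect outcome: (B, Y) with payoffs (5, 9).
Now find the simultaneous Nash equilibrium.
Player I's best replies: W→B; X→C; Y→A; Z→C.
Player 2's best replies: A→X; B→Y; C→X; D→W.
The unique mutual best reply is (C, X), giving (4, 8).
Player I's commitment gain: 5 − 4 = 1.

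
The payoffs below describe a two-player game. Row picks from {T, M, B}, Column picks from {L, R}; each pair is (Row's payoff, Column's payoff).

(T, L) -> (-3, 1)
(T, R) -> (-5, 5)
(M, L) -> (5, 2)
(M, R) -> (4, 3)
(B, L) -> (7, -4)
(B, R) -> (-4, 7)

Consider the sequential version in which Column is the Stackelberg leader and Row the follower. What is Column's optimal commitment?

R

Solve by backward induction (Column leads).
- L: BR = B, leader payoff -4.
- R: BR = M, leader payoff 3.
Maximizing over -4, 3, Column chooses R. Subgame-perfect outcome: (M, R) with payoffs (4, 3).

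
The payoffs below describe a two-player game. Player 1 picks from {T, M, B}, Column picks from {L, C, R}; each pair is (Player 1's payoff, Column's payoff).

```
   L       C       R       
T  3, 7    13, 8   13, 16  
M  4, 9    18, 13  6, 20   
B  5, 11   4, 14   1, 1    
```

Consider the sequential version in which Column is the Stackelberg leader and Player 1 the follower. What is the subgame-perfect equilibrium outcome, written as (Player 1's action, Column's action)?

(T, R)

Solve by backward induction (Column leads).
- L: BR = B, leader payoff 11.
- C: BR = M, leader payoff 13.
- R: BR = T, leader payoff 16.
Column's induced payoffs are 11, 13, 16, so Column commits to R. Subgame-perfect outcome: (T, R) with payoffs (13, 16).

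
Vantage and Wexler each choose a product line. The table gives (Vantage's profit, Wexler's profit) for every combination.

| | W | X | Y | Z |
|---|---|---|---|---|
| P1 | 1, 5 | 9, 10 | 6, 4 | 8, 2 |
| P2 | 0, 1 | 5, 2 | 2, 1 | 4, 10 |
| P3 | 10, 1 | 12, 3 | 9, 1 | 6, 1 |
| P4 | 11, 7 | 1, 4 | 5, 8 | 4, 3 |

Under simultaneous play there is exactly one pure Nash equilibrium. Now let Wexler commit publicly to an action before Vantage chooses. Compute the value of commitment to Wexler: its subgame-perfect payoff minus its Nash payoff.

Backward induction with Wexler moving first.
- W: BR = P4, leader payoff 7.
- X: BR = P3, leader payoff 3.
- Y: BR = P3, leader payoff 1.
- Z: BR = P1, leader payoff 2.
Among 7, 3, 1, 2, the best is 7 at W. Subgame-perfect outcome: (P4, W) with payoffs (11, 7).
Now find the simultaneous Nash equilibrium.
Vantage's best replies: W→P4; X→P3; Y→P3; Z→P1.
Wexler's best replies: P1→X; P2→Z; P3→X; P4→Y.
Only (P3, X) has each player best-responding; Nash payoffs (12, 3).
Wexler's commitment gain: 7 − 3 = 4.

4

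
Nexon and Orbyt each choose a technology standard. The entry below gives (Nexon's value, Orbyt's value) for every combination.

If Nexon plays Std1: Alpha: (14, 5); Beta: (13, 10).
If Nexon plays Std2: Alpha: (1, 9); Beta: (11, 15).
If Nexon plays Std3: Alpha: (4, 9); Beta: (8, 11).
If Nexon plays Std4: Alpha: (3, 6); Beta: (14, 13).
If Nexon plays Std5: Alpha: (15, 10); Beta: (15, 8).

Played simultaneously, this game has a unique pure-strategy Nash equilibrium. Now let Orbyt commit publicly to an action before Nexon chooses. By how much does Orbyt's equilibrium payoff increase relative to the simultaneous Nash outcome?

Work backward from Nexon's decision.
- Alpha: Nexon compares 14, 1, 4, 3, 15 and picks Std5; Orbyt would get 10.
- Beta: Nexon compares 13, 11, 8, 14, 15 and picks Std5; Orbyt would get 8.
Orbyt's induced payoffs are 10, 8, so Orbyt commits to Alpha. Subgame-perfect outcome: (Std5, Alpha) with payoffs (15, 10).
For the simultaneous game, intersect best replies.
Nexon's best replies: Alpha→Std5; Beta→Std5.
Orbyt's best replies: Std1→Beta; Std2→Beta; Std3→Beta; Std4→Beta; Std5→Alpha.
The unique mutual best reply is (Std5, Alpha), giving (15, 10).
Orbyt's commitment gain: 10 − 10 = 0.

0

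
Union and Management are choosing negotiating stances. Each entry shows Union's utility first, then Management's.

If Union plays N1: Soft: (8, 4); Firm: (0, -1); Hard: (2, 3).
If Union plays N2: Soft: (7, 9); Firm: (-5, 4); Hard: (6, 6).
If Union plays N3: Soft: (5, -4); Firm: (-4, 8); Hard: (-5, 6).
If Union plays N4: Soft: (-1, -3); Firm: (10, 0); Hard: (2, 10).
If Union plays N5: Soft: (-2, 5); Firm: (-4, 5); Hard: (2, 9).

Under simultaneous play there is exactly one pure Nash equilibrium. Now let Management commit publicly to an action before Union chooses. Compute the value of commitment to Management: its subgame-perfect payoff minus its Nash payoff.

2

Solve by backward induction (Management leads).
- Soft: Union compares 8, 7, 5, -1, -2 and picks N1; Management would get 4.
- Firm: Union compares 0, -5, -4, 10, -4 and picks N4; Management would get 0.
- Hard: Union compares 2, 6, -5, 2, 2 and picks N2; Management would get 6.
Management's induced payoffs are 4, 0, 6, so Management commits to Hard. Subgame-perfect outcome: (N2, Hard) with payoffs (6, 6).
Under simultaneous play:
Union's best replies: Soft→N1; Firm→N4; Hard→N2.
Management's best replies: N1→Soft; N2→Soft; N3→Firm; N4→Hard; N5→Hard.
Only (N1, Soft) has each player best-responding; Nash payoffs (8, 4).
Management's commitment gain: 6 − 4 = 2.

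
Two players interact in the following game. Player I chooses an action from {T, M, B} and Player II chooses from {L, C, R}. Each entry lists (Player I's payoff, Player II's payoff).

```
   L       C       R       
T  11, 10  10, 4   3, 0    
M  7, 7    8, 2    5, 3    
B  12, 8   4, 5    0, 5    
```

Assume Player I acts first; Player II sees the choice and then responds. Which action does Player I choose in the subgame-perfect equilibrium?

B

Work backward from Player II's decision.
- T → Player II plays L (best of 10, 4, 0); Player I gets 11.
- M → Player II plays L (best of 7, 2, 3); Player I gets 7.
- B → Player II plays L (best of 8, 5, 5); Player I gets 12.
Maximizing over 11, 7, 12, Player I chooses B. Subgame-perfect outcome: (B, L) with payoffs (12, 8).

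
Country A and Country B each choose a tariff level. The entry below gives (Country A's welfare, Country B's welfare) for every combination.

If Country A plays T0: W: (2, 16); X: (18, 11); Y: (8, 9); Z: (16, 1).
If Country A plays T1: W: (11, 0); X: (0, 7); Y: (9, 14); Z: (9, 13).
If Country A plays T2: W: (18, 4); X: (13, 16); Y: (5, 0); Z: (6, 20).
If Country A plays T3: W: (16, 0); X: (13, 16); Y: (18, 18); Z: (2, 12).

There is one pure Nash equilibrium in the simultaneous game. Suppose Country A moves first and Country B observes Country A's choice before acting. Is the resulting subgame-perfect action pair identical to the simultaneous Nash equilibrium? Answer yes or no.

yes

Work backward from Country B's decision.
- T0 → Country B plays W (best of 16, 11, 9, 1); Country A gets 2.
- T1 → Country B plays Y (best of 0, 7, 14, 13); Country A gets 9.
- T2 → Country B plays Z (best of 4, 16, 0, 20); Country A gets 6.
- T3 → Country B plays Y (best of 0, 16, 18, 12); Country A gets 18.
Among 2, 9, 6, 18, the best is 18 at T3. Subgame-perfect outcome: (T3, Y) with payoffs (18, 18).
Under simultaneous play:
Country A's best replies: W→T2; X→T0; Y→T3; Z→T0.
Country B's best replies: T0→W; T1→Y; T2→Z; T3→Y.
The unique mutual best reply is (T3, Y), giving (18, 18).
Sequential outcome (T3, Y) coincides with the Nash profile (T3, Y).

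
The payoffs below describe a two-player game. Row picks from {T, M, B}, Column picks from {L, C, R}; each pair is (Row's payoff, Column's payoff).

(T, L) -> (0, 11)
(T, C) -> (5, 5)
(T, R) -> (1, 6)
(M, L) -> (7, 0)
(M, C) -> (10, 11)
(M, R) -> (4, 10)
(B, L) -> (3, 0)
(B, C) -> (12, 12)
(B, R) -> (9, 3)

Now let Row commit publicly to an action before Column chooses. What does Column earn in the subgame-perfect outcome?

Backward induction with Row moving first.
- T: Column compares 11, 5, 6 and picks L; Row would get 0.
- M: Column compares 0, 11, 10 and picks C; Row would get 10.
- B: Column compares 0, 12, 3 and picks C; Row would get 12.
Maximizing over 0, 10, 12, Row chooses B. Subgame-perfect outcome: (B, C) with payoffs (12, 12).

12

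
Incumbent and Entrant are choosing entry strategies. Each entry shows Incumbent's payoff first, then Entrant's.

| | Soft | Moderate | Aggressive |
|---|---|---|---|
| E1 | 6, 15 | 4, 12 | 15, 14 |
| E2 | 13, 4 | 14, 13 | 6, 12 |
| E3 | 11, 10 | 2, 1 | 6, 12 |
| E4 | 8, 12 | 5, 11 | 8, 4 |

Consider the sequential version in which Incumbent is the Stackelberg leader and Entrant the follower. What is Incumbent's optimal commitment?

Entrant best-responds to each possible Incumbent move:
- E1: Entrant compares 15, 12, 14 and picks Soft; Incumbent would get 6.
- E2: Entrant compares 4, 13, 12 and picks Moderate; Incumbent would get 14.
- E3: Entrant compares 10, 1, 12 and picks Aggressive; Incumbent would get 6.
- E4: Entrant compares 12, 11, 4 and picks Soft; Incumbent would get 8.
Among 6, 14, 6, 8, the best is 14 at E2. Subgame-perfect outcome: (E2, Moderate) with payoffs (14, 13).

E2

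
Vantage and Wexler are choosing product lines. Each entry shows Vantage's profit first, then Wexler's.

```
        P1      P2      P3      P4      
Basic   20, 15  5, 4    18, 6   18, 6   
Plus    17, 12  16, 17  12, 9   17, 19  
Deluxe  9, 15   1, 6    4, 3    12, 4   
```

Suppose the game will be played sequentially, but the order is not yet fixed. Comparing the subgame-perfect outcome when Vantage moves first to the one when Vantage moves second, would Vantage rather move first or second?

If Vantage leads: Wexler's best replies are Basic→P1, Plus→P4, Deluxe→P1; Vantage's induced payoffs 20, 17, 9; outcome (Basic, P1), payoffs (20, 15).
If Wexler leads: Vantage's best replies are P1→Basic, P2→Plus, P3→Basic, P4→Basic; Wexler's induced payoffs 15, 17, 6, 6; outcome (Plus, P2), payoffs (16, 17).
Vantage gets 20 moving first and 16 moving second, so Vantage prefers to move first.

first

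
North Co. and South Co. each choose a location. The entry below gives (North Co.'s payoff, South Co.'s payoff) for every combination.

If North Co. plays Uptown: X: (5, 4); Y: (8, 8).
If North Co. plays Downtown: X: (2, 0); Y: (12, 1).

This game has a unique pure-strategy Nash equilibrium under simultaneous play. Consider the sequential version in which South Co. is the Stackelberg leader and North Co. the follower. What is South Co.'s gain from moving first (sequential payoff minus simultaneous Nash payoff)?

Backward induction with South Co. moving first.
- X → North Co. plays Uptown (best of 5, 2); South Co. gets 4.
- Y → North Co. plays Downtown (best of 8, 12); South Co. gets 1.
Among 4, 1, the best is 4 at X. Subgame-perfect outcome: (Uptown, X) with payoffs (5, 4).
Under simultaneous play:
North Co.'s best replies: X→Uptown; Y→Downtown.
South Co.'s best replies: Uptown→Y; Downtown→Y.
Only (Downtown, Y) has each player best-responding; Nash payoffs (12, 1).
South Co.'s commitment gain: 4 − 1 = 3.

3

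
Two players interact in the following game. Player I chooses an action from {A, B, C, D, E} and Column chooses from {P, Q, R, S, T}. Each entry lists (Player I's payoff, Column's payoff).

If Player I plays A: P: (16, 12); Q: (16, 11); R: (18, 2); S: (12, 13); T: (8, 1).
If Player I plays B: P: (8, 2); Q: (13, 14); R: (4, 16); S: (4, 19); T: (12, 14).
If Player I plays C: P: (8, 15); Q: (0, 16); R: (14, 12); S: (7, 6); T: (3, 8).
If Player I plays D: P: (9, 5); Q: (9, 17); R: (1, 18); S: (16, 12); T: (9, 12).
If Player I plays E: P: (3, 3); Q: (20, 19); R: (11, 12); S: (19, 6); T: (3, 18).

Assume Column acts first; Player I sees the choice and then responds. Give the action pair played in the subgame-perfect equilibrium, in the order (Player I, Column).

(E, Q)

Solve by backward induction (Column leads).
- P → Player I plays A (best of 16, 8, 8, 9, 3); Column gets 12.
- Q → Player I plays E (best of 16, 13, 0, 9, 20); Column gets 19.
- R → Player I plays A (best of 18, 4, 14, 1, 11); Column gets 2.
- S → Player I plays E (best of 12, 4, 7, 16, 19); Column gets 6.
- T → Player I plays B (best of 8, 12, 3, 9, 3); Column gets 14.
Column's induced payoffs are 12, 19, 2, 6, 14, so Column commits to Q. Subgame-perfect outcome: (E, Q) with payoffs (20, 19).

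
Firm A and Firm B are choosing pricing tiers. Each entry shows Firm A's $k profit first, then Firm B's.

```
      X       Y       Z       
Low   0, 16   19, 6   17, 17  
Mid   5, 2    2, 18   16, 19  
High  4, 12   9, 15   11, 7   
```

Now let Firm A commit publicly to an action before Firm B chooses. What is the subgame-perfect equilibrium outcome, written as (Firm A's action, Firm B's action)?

(Low, Z)

Work backward from Firm B's decision.
- Low → Firm B plays Z (best of 16, 6, 17); Firm A gets 17.
- Mid → Firm B plays Z (best of 2, 18, 19); Firm A gets 16.
- High → Firm B plays Y (best of 12, 15, 7); Firm A gets 9.
Firm A's induced payoffs are 17, 16, 9, so Firm A commits to Low. Subgame-perfect outcome: (Low, Z) with payoffs (17, 17).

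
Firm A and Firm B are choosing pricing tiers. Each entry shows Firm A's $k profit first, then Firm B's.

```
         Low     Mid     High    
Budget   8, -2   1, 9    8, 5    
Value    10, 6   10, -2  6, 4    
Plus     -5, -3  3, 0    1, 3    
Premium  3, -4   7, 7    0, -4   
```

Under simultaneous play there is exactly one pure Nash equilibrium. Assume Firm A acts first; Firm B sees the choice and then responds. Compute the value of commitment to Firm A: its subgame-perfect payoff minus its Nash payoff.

Backward induction with Firm A moving first.
- Budget → Firm B plays Mid (best of -2, 9, 5); Firm A gets 1.
- Value → Firm B plays Low (best of 6, -2, 4); Firm A gets 10.
- Plus → Firm B plays High (best of -3, 0, 3); Firm A gets 1.
- Premium → Firm B plays Mid (best of -4, 7, -4); Firm A gets 7.
Among 1, 10, 1, 7, the best is 10 at Value. Subgame-perfect outcome: (Value, Low) with payoffs (10, 6).
Under simultaneous play:
Firm A's best replies: Low→Value; Mid→Value; High→Budget.
Firm B's best replies: Budget→Mid; Value→Low; Plus→High; Premium→Mid.
Only (Value, Low) has each player best-responding; Nash payoffs (10, 6).
Firm A's commitment gain: 10 − 10 = 0.

0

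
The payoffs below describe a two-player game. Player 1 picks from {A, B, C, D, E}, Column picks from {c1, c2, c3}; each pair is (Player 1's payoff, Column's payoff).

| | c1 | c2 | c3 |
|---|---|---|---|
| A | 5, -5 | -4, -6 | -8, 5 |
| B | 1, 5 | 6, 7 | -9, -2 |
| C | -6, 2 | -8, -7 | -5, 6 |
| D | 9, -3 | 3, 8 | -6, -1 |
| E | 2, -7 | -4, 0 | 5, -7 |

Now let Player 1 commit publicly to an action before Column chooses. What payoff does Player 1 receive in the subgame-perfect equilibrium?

6

Column best-responds to each possible Player 1 move:
- A: Column compares -5, -6, 5 and picks c3; Player 1 would get -8.
- B: Column compares 5, 7, -2 and picks c2; Player 1 would get 6.
- C: Column compares 2, -7, 6 and picks c3; Player 1 would get -5.
- D: Column compares -3, 8, -1 and picks c2; Player 1 would get 3.
- E: Column compares -7, 0, -7 and picks c2; Player 1 would get -4.
Among -8, 6, -5, 3, -4, the best is 6 at B. Subgame-perfect outcome: (B, c2) with payoffs (6, 7).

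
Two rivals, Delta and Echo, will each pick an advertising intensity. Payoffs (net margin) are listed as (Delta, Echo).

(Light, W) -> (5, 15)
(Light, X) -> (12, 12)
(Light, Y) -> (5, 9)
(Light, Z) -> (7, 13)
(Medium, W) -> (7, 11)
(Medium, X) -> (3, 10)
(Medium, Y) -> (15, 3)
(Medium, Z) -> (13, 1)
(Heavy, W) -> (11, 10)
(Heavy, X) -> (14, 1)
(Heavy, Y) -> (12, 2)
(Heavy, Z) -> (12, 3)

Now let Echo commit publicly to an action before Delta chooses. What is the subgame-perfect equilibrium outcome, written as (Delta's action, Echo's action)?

(Heavy, W)

Work backward from Delta's decision.
- W: Delta compares 5, 7, 11 and picks Heavy; Echo would get 10.
- X: Delta compares 12, 3, 14 and picks Heavy; Echo would get 1.
- Y: Delta compares 5, 15, 12 and picks Medium; Echo would get 3.
- Z: Delta compares 7, 13, 12 and picks Medium; Echo would get 1.
Echo's induced payoffs are 10, 1, 3, 1, so Echo commits to W. Subgame-perfect outcome: (Heavy, W) with payoffs (11, 10).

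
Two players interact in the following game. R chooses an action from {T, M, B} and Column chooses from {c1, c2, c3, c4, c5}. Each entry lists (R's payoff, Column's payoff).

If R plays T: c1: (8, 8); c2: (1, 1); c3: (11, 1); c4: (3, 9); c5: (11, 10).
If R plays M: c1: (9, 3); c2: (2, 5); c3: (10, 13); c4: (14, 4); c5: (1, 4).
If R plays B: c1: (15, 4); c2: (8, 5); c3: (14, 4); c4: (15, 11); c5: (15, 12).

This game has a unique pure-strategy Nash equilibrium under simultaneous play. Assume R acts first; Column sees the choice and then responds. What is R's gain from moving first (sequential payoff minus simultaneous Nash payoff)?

Backward induction with R moving first.
- T: Column compares 8, 1, 1, 9, 10 and picks c5; R would get 11.
- M: Column compares 3, 5, 13, 4, 4 and picks c3; R would get 10.
- B: Column compares 4, 5, 4, 11, 12 and picks c5; R would get 15.
R's induced payoffs are 11, 10, 15, so R commits to B. Subgame-perfect outcome: (B, c5) with payoffs (15, 12).
For the simultaneous game, intersect best replies.
R's best replies: c1→B; c2→B; c3→B; c4→B; c5→B.
Column's best replies: T→c5; M→c3; B→c5.
The unique mutual best reply is (B, c5), giving (15, 12).
R's commitment gain: 15 − 15 = 0.

0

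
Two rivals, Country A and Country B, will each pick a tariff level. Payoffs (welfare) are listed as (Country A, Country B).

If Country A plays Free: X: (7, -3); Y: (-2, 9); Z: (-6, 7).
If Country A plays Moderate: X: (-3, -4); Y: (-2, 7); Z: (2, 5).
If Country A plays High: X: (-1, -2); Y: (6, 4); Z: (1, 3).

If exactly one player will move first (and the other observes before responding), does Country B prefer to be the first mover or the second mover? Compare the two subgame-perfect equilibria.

first

If Country A leads: Country B's best replies are Free→Y, Moderate→Y, High→Y; Country A's induced payoffs -2, -2, 6; outcome (High, Y), payoffs (6, 4).
If Country B leads: Country A's best replies are X→Free, Y→High, Z→Moderate; Country B's induced payoffs -3, 4, 5; outcome (Moderate, Z), payoffs (2, 5).
Country B gets 5 moving first and 4 moving second, so Country B prefers to move first.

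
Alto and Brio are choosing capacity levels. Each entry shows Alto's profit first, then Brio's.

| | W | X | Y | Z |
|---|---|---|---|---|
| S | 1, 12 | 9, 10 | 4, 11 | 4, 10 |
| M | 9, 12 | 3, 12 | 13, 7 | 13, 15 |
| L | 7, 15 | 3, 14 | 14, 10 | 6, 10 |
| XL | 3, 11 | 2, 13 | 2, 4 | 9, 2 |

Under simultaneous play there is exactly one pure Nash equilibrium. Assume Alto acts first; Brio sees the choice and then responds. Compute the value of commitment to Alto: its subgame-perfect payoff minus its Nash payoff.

Backward induction with Alto moving first.
- S: Brio compares 12, 10, 11, 10 and picks W; Alto would get 1.
- M: Brio compares 12, 12, 7, 15 and picks Z; Alto would get 13.
- L: Brio compares 15, 14, 10, 10 and picks W; Alto would get 7.
- XL: Brio compares 11, 13, 4, 2 and picks X; Alto would get 2.
Among 1, 13, 7, 2, the best is 13 at M. Subgame-perfect outcome: (M, Z) with payoffs (13, 15).
For the simultaneous game, intersect best replies.
Alto's best replies: W→M; X→S; Y→L; Z→M.
Brio's best replies: S→W; M→Z; L→W; XL→X.
The unique mutual best reply is (M, Z), giving (13, 15).
Alto's commitment gain: 13 − 13 = 0.

0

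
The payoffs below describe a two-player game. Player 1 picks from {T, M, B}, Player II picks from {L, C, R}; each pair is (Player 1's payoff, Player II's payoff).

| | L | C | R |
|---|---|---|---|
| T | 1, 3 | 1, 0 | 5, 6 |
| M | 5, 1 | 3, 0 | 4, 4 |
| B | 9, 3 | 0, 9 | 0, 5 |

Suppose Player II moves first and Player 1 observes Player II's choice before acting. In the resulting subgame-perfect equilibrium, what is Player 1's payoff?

Solve by backward induction (Player II leads).
- L → Player 1 plays B (best of 1, 5, 9); Player II gets 3.
- C → Player 1 plays M (best of 1, 3, 0); Player II gets 0.
- R → Player 1 plays T (best of 5, 4, 0); Player II gets 6.
Maximizing over 3, 0, 6, Player II chooses R. Subgame-perfect outcome: (T, R) with payoffs (5, 6).

5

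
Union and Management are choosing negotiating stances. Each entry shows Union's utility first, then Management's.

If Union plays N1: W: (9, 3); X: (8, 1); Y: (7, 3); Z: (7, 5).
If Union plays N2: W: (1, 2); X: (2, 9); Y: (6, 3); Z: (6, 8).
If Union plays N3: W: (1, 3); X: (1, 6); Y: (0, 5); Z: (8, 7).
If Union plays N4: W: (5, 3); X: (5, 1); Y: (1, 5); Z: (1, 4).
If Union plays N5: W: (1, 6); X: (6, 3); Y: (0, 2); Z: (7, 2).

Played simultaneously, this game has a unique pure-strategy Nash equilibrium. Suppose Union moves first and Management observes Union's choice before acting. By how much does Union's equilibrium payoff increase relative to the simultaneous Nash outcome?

Backward induction with Union moving first.
- N1: Management compares 3, 1, 3, 5 and picks Z; Union would get 7.
- N2: Management compares 2, 9, 3, 8 and picks X; Union would get 2.
- N3: Management compares 3, 6, 5, 7 and picks Z; Union would get 8.
- N4: Management compares 3, 1, 5, 4 and picks Y; Union would get 1.
- N5: Management compares 6, 3, 2, 2 and picks W; Union would get 1.
Maximizing over 7, 2, 8, 1, 1, Union chooses N3. Subgame-perfect outcome: (N3, Z) with payoffs (8, 7).
Now find the simultaneous Nash equilibrium.
Union's best replies: W→N1; X→N1; Y→N1; Z→N3.
Management's best replies: N1→Z; N2→X; N3→Z; N4→Y; N5→W.
The unique mutual best reply is (N3, Z), giving (8, 7).
Union's commitment gain: 8 − 8 = 0.

0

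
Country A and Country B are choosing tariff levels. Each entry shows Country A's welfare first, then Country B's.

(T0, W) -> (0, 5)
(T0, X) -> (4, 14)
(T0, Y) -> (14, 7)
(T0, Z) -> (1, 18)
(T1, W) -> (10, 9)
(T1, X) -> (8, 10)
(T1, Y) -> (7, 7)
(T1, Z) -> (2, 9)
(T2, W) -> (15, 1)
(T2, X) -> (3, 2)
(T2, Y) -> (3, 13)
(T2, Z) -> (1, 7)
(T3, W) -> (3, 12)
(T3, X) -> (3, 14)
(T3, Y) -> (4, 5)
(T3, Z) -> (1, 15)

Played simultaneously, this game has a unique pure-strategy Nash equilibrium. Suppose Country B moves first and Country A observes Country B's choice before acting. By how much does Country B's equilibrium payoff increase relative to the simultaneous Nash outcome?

0

Work backward from Country A's decision.
- W: BR = T2, leader payoff 1.
- X: BR = T1, leader payoff 10.
- Y: BR = T0, leader payoff 7.
- Z: BR = T1, leader payoff 9.
Country B's induced payoffs are 1, 10, 7, 9, so Country B commits to X. Subgame-perfect outcome: (T1, X) with payoffs (8, 10).
For the simultaneous game, intersect best replies.
Country A's best replies: W→T2; X→T1; Y→T0; Z→T1.
Country B's best replies: T0→Z; T1→X; T2→Y; T3→Z.
The unique mutual best reply is (T1, X), giving (8, 10).
Country B's commitment gain: 10 − 10 = 0.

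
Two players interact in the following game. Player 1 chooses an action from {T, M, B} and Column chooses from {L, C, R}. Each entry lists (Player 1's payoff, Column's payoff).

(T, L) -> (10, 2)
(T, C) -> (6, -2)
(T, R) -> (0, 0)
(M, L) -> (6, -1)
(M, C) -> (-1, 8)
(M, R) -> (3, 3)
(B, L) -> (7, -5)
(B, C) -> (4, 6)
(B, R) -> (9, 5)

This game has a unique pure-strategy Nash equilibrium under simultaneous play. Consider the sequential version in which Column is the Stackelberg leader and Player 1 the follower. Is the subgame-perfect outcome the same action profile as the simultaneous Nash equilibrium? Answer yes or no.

Solve by backward induction (Column leads).
- L → Player 1 plays T (best of 10, 6, 7); Column gets 2.
- C → Player 1 plays T (best of 6, -1, 4); Column gets -2.
- R → Player 1 plays B (best of 0, 3, 9); Column gets 5.
Column's induced payoffs are 2, -2, 5, so Column commits to R. Subgame-perfect outcome: (B, R) with payoffs (9, 5).
Now find the simultaneous Nash equilibrium.
Player 1's best replies: L→T; C→T; R→B.
Column's best replies: T→L; M→C; B→C.
Only (T, L) has each player best-responding; Nash payoffs (10, 2).
Sequential outcome (B, R) differs from the Nash profile (T, L).

no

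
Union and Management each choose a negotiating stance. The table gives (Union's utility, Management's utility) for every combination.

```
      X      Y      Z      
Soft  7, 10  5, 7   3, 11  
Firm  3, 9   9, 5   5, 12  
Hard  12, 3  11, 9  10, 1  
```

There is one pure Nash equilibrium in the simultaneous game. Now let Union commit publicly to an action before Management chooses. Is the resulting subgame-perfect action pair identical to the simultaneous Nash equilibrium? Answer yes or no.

yes

Backward induction with Union moving first.
- Soft: Management compares 10, 7, 11 and picks Z; Union would get 3.
- Firm: Management compares 9, 5, 12 and picks Z; Union would get 5.
- Hard: Management compares 3, 9, 1 and picks Y; Union would get 11.
Maximizing over 3, 5, 11, Union chooses Hard. Subgame-perfect outcome: (Hard, Y) with payoffs (11, 9).
Under simultaneous play:
Union's best replies: X→Hard; Y→Hard; Z→Hard.
Management's best replies: Soft→Z; Firm→Z; Hard→Y.
Only (Hard, Y) has each player best-responding; Nash payoffs (11, 9).
Sequential outcome (Hard, Y) coincides with the Nash profile (Hard, Y).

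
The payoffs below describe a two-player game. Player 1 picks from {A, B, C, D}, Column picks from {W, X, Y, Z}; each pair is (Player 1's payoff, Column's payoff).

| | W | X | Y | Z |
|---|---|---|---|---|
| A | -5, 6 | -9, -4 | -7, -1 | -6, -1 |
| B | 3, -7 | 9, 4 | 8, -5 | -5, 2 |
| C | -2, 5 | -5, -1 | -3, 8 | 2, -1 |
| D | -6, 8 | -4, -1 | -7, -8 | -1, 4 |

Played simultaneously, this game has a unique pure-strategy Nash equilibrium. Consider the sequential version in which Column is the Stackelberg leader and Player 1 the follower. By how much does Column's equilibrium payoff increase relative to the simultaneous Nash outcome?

0

Player 1 best-responds to each possible Column move:
- W: BR = B, leader payoff -7.
- X: BR = B, leader payoff 4.
- Y: BR = B, leader payoff -5.
- Z: BR = C, leader payoff -1.
Column's induced payoffs are -7, 4, -5, -1, so Column commits to X. Subgame-perfect outcome: (B, X) with payoffs (9, 4).
Now find the simultaneous Nash equilibrium.
Player 1's best replies: W→B; X→B; Y→B; Z→C.
Column's best replies: A→W; B→X; C→Y; D→W.
Only (B, X) has each player best-responding; Nash payoffs (9, 4).
Column's commitment gain: 4 − 4 = 0.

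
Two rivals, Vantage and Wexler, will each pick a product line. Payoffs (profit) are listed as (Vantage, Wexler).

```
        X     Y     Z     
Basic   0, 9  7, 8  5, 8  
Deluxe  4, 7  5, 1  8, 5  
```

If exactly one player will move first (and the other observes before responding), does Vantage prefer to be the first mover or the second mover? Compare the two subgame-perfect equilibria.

second

If Vantage leads: Wexler's best replies are Basic→X, Deluxe→X; Vantage's induced payoffs 0, 4; outcome (Deluxe, X), payoffs (4, 7).
If Wexler leads: Vantage's best replies are X→Deluxe, Y→Basic, Z→Deluxe; Wexler's induced payoffs 7, 8, 5; outcome (Basic, Y), payoffs (7, 8).
Vantage gets 4 moving first and 7 moving second, so Vantage prefers to move second.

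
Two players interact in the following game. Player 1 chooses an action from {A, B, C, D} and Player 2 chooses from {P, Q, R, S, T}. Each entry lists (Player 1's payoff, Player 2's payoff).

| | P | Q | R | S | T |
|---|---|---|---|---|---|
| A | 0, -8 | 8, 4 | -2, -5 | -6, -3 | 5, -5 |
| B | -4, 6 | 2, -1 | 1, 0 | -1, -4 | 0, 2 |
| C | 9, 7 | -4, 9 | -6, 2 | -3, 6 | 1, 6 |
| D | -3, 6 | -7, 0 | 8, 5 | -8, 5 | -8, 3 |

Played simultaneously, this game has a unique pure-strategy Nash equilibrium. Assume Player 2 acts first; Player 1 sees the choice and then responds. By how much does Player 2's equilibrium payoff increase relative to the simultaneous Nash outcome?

Backward induction with Player 2 moving first.
- P: BR = C, leader payoff 7.
- Q: BR = A, leader payoff 4.
- R: BR = D, leader payoff 5.
- S: BR = B, leader payoff -4.
- T: BR = A, leader payoff -5.
Maximizing over 7, 4, 5, -4, -5, Player 2 chooses P. Subgame-perfect outcome: (C, P) with payoffs (9, 7).
Under simultaneous play:
Player 1's best replies: P→C; Q→A; R→D; S→B; T→A.
Player 2's best replies: A→Q; B→P; C→Q; D→P.
The unique mutual best reply is (A, Q), giving (8, 4).
Player 2's commitment gain: 7 − 4 = 3.

3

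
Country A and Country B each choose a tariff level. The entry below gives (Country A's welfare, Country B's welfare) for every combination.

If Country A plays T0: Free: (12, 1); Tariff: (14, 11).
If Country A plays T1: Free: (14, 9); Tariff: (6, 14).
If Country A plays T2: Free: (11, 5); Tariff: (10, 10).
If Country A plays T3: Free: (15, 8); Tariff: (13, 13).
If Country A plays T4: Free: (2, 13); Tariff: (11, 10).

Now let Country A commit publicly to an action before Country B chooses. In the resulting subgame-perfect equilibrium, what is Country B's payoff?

Work backward from Country B's decision.
- T0: Country B compares 1, 11 and picks Tariff; Country A would get 14.
- T1: Country B compares 9, 14 and picks Tariff; Country A would get 6.
- T2: Country B compares 5, 10 and picks Tariff; Country A would get 10.
- T3: Country B compares 8, 13 and picks Tariff; Country A would get 13.
- T4: Country B compares 13, 10 and picks Free; Country A would get 2.
Among 14, 6, 10, 13, 2, the best is 14 at T0. Subgame-perfect outcome: (T0, Tariff) with payoffs (14, 11).

11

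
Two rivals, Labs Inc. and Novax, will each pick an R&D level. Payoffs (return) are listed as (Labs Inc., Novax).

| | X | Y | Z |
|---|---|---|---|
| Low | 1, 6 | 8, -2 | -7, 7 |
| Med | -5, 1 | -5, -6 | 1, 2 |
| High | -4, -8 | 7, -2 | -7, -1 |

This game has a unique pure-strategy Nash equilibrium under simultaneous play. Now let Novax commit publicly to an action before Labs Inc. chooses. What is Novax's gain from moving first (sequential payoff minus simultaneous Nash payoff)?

4

Solve by backward induction (Novax leads).
- X: Labs Inc. compares 1, -5, -4 and picks Low; Novax would get 6.
- Y: Labs Inc. compares 8, -5, 7 and picks Low; Novax would get -2.
- Z: Labs Inc. compares -7, 1, -7 and picks Med; Novax would get 2.
Maximizing over 6, -2, 2, Novax chooses X. Subgame-perfect outcome: (Low, X) with payoffs (1, 6).
Under simultaneous play:
Labs Inc.'s best replies: X→Low; Y→Low; Z→Med.
Novax's best replies: Low→Z; Med→Z; High→Z.
The unique mutual best reply is (Med, Z), giving (1, 2).
Novax's commitment gain: 6 − 2 = 4.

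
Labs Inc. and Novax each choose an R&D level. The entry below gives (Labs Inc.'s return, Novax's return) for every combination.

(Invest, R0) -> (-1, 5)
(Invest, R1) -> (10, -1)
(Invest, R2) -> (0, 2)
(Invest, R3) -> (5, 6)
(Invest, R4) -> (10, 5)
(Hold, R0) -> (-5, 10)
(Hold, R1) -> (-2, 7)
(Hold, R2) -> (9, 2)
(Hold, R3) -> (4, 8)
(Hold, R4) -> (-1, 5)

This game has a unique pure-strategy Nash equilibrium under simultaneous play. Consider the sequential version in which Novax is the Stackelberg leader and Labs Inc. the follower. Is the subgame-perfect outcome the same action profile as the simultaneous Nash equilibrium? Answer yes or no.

yes

Work backward from Labs Inc.'s decision.
- R0 → Labs Inc. plays Invest (best of -1, -5); Novax gets 5.
- R1 → Labs Inc. plays Invest (best of 10, -2); Novax gets -1.
- R2 → Labs Inc. plays Hold (best of 0, 9); Novax gets 2.
- R3 → Labs Inc. plays Invest (best of 5, 4); Novax gets 6.
- R4 → Labs Inc. plays Invest (best of 10, -1); Novax gets 5.
Novax's induced payoffs are 5, -1, 2, 6, 5, so Novax commits to R3. Subgame-perfect outcome: (Invest, R3) with payoffs (5, 6).
Now find the simultaneous Nash equilibrium.
Labs Inc.'s best replies: R0→Invest; R1→Invest; R2→Hold; R3→Invest; R4→Invest.
Novax's best replies: Invest→R3; Hold→R0.
Only (Invest, R3) has each player best-responding; Nash payoffs (5, 6).
Sequential outcome (Invest, R3) coincides with the Nash profile (Invest, R3).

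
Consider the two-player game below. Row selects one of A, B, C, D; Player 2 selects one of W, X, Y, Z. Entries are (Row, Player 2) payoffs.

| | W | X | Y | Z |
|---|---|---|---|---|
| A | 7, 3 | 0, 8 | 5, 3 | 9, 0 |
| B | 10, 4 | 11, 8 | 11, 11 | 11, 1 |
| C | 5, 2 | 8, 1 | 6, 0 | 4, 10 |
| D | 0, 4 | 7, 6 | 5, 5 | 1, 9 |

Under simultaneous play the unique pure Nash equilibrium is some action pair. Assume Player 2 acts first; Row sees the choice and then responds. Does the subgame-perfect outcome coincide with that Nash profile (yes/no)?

yes

Work backward from Row's decision.
- W: BR = B, leader payoff 4.
- X: BR = B, leader payoff 8.
- Y: BR = B, leader payoff 11.
- Z: BR = B, leader payoff 1.
Among 4, 8, 11, 1, the best is 11 at Y. Subgame-perfect outcome: (B, Y) with payoffs (11, 11).
Now find the simultaneous Nash equilibrium.
Row's best replies: W→B; X→B; Y→B; Z→B.
Player 2's best replies: A→X; B→Y; C→Z; D→Z.
Only (B, Y) has each player best-responding; Nash payoffs (11, 11).
Sequential outcome (B, Y) coincides with the Nash profile (B, Y).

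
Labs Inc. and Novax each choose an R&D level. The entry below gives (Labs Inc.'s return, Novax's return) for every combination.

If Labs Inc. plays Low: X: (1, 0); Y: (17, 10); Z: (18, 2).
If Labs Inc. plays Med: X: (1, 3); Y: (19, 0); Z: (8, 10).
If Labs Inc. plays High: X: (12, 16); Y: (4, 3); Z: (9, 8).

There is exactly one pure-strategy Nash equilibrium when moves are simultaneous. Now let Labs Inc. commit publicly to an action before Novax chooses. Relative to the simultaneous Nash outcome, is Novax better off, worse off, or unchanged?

Work backward from Novax's decision.
- Low: BR = Y, leader payoff 17.
- Med: BR = Z, leader payoff 8.
- High: BR = X, leader payoff 12.
Among 17, 8, 12, the best is 17 at Low. Subgame-perfect outcome: (Low, Y) with payoffs (17, 10).
For the simultaneous game, intersect best replies.
Labs Inc.'s best replies: X→High; Y→Med; Z→Low.
Novax's best replies: Low→Y; Med→Z; High→X.
Only (High, X) has each player best-responding; Nash payoffs (12, 16).
Novax earns 10 sequentially versus 16 at the Nash outcome: worse off.

worse off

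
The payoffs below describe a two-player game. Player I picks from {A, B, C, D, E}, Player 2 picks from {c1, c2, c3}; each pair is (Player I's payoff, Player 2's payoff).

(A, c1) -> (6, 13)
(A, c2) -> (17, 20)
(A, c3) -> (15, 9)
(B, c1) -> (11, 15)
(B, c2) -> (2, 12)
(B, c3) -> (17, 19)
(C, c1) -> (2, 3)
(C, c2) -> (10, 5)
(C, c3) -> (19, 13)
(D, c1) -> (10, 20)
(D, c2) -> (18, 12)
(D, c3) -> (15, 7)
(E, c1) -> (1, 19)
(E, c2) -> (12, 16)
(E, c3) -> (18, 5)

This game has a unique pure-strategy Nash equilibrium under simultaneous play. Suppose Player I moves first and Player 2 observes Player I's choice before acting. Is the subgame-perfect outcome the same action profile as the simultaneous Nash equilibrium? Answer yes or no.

Work backward from Player 2's decision.
- A: Player 2 compares 13, 20, 9 and picks c2; Player I would get 17.
- B: Player 2 compares 15, 12, 19 and picks c3; Player I would get 17.
- C: Player 2 compares 3, 5, 13 and picks c3; Player I would get 19.
- D: Player 2 compares 20, 12, 7 and picks c1; Player I would get 10.
- E: Player 2 compares 19, 16, 5 and picks c1; Player I would get 1.
Player I's induced payoffs are 17, 17, 19, 10, 1, so Player I commits to C. Subgame-perfect outcome: (C, c3) with payoffs (19, 13).
For the simultaneous game, intersect best replies.
Player I's best replies: c1→B; c2→D; c3→C.
Player 2's best replies: A→c2; B→c3; C→c3; D→c1; E→c1.
The unique mutual best reply is (C, c3), giving (19, 13).
Sequential outcome (C, c3) coincides with the Nash profile (C, c3).

yes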